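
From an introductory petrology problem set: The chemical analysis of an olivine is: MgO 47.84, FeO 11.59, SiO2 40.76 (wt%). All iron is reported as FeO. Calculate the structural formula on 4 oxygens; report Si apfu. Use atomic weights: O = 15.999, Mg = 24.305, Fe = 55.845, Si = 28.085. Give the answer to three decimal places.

47.84 wt% MgO ÷ 40.304 g/mol = 1.18698 mol, giving 1.18698 Mg and 1.18698 O.
11.59 wt% FeO ÷ 71.844 g/mol = 0.16132 mol, giving 0.16132 Fe and 0.16132 O.
40.76 wt% SiO2 ÷ 60.083 g/mol = 0.67839 mol, giving 0.67839 Si and 1.35678 O.
Oxygen sums to 2.70508; scaling by 4/2.70508 = 1.47870 puts the formula on 4 O.
Si: 0.67839 × 1.47870 = 1.003 atoms per formula unit.

1.003 Si apfu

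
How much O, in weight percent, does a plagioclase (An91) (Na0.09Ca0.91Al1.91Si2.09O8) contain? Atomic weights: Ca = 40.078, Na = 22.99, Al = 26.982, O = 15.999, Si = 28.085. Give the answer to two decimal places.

46.25 weight percent

M(Na0.09Ca0.91Al1.91Si2.09O8) = 276.765 g/mol.
O contributes 8 × 15.999 = 127.992 g per mole.
127.992/276.765 = 0.4625 → 46.25%.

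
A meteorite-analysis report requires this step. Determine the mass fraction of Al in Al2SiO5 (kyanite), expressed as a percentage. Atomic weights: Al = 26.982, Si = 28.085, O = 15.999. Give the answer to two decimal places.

33.30 wt%

M(Al2SiO5) = 162.044 g/mol.
Al contributes 2 × 26.982 = 53.964 g per mole.
53.964/162.044 = 0.3330 → 33.30%.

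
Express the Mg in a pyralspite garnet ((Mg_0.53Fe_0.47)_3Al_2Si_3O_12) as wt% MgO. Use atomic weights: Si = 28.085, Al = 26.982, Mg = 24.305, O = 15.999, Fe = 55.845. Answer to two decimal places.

14.32 wt%

Formula mass = 447.593 g/mol.
1.59 Mg → 1.5900 mol MgO per formula unit; M(MgO) = 40.304, so MgO mass = 64.083 g.
64.083/447.593 × 100 = 14.32 wt%.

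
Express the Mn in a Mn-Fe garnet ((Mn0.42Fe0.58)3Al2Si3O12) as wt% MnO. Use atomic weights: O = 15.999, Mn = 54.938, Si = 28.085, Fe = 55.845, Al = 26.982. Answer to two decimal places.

18.00 wt%

Formula mass = 496.599 g/mol.
1.26 Mn → 1.2600 mol MnO per formula unit; M(MnO) = 70.937, so MnO mass = 89.381 g.
89.381/496.599 × 100 = 18.00 wt%.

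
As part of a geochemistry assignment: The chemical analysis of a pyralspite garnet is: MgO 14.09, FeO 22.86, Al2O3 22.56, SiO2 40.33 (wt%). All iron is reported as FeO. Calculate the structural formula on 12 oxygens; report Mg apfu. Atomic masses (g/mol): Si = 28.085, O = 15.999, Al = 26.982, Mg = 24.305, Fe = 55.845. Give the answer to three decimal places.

14.09 wt% MgO ÷ 40.304 g/mol = 0.34959 mol, giving 0.34959 Mg and 0.34959 O.
22.86 wt% FeO ÷ 71.844 g/mol = 0.31819 mol, giving 0.31819 Fe and 0.31819 O.
22.56 wt% Al2O3 ÷ 101.961 g/mol = 0.22126 mol, giving 0.44252 Al and 0.66378 O.
40.33 wt% SiO2 ÷ 60.083 g/mol = 0.67124 mol, giving 0.67124 Si and 1.34248 O.
Oxygen sums to 2.67404; scaling by 12/2.67404 = 4.48759 puts the formula on 12 O.
Mg: 0.34959 × 4.48759 = 1.569 atoms per formula unit.

1.569 Mg apfu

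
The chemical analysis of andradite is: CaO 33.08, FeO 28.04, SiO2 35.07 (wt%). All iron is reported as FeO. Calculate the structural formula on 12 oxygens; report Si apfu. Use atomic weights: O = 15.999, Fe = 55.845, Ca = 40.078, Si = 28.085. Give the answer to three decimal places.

3.261 Si apfu

33.08 wt% CaO ÷ 56.077 g/mol = 0.58990 mol, giving 0.58990 Ca and 0.58990 O.
28.04 wt% FeO ÷ 71.844 g/mol = 0.39029 mol, giving 0.39029 Fe and 0.39029 O.
35.07 wt% SiO2 ÷ 60.083 g/mol = 0.58369 mol, giving 0.58369 Si and 1.16738 O.
Oxygen sums to 2.14757; scaling by 12/2.14757 = 5.58771 puts the formula on 12 O.
Si: 0.58369 × 5.58771 = 3.261 atoms per formula unit.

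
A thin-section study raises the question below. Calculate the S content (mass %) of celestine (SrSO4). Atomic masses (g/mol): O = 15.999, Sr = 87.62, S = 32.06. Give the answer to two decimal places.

17.45 mass %

Molar mass of SrSO4: 1×87.62 + 1×32.06 + 4×15.999 = 183.676 g/mol.
Mass of S per formula unit: 1 × 32.06 = 32.060 g.
Weight fraction S = 32.060 / 183.676 = 0.1745.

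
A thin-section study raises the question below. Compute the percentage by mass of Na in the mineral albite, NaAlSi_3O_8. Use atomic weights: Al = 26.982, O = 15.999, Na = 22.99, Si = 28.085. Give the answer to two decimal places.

Formula mass = 1*22.99 + 1*26.982 + 3*28.085 + 8*15.999 = 262.219 g/mol, of which 22.990 g is Na.
So Na makes up 22.990/262.219 = 0.0877 of the mass, i.e. 8.77%.

8.77 weight percent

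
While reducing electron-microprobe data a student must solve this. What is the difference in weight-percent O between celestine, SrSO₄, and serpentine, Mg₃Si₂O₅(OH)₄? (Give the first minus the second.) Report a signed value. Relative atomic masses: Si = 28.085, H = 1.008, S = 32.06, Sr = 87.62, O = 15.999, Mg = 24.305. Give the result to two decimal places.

M(SrSO₄) = 183.676 g/mol, so wt% O = 63.996/183.676 × 100 = 34.84%.
M(Mg₃Si₂O₅(OH)₄) = 277.108 g/mol, so wt% O = 143.991/277.108 × 100 = 51.96%.
34.84 − 51.96 = -17.12 pp.

-17.12 percentage points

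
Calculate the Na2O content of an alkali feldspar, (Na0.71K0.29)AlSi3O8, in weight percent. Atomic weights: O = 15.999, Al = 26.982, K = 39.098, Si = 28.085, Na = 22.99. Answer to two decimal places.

8.24 wt%

Formula mass = 266.890 g/mol.
0.71 Na → 0.3550 mol Na2O per formula unit; M(Na2O) = 61.979, so Na2O mass = 22.003 g.
22.003/266.890 × 100 = 8.24 wt%.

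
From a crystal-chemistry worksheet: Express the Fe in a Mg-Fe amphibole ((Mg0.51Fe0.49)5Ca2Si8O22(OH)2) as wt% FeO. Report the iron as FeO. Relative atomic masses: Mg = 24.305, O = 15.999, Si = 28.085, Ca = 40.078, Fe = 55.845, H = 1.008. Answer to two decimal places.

19.79 wt%

Molar mass of (Mg0.51Fe0.49)5Ca2Si8O22(OH)2 = 2.55·24.305 + 2.45·55.845 + 2·40.078 + 8·28.085 + 24·15.999 + 2·1.008 = 889.626 g/mol.
Each formula unit contains 2.45 Fe, equivalent to 2.45/1 = 2.4500 mol FeO.
M(FeO) = 1×55.845 + 1×15.999 = 71.844 g/mol.
Mass of FeO per formula unit = 2.4500 × 71.844 = 176.018 g.
FeO wt% = 176.018 / 889.626 × 100 = 19.79%.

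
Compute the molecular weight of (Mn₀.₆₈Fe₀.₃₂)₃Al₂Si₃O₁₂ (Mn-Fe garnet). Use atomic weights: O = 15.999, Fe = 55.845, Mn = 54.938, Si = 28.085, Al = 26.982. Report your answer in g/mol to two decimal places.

The formula mass is the sum 2.04(54.938) + 0.96(55.845) + 2(26.982) + 3(28.085) + 12(15.999).

495.89 g/mol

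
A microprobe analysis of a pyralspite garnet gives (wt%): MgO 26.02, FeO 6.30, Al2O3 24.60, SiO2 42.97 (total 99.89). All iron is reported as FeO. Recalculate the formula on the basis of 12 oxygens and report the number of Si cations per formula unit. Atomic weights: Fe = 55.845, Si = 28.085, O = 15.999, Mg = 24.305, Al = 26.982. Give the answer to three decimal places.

26.02 wt% MgO ÷ 40.304 g/mol = 0.64559 mol, giving 0.64559 Mg and 0.64559 O.
6.30 wt% FeO ÷ 71.844 g/mol = 0.08769 mol, giving 0.08769 Fe and 0.08769 O.
24.60 wt% Al2O3 ÷ 101.961 g/mol = 0.24127 mol, giving 0.48254 Al and 0.72381 O.
42.97 wt% SiO2 ÷ 60.083 g/mol = 0.71518 mol, giving 0.71518 Si and 1.43036 O.
Oxygen sums to 2.88745; scaling by 12/2.88745 = 4.15592 puts the formula on 12 O.
Si: 0.71518 × 4.15592 = 2.972 atoms per formula unit.

2.972 Si apfu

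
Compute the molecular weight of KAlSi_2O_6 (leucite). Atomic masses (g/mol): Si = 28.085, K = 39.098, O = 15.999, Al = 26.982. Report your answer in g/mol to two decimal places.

The formula mass is the sum 1(39.098) + 1(26.982) + 2(28.085) + 6(15.999).

218.24 g/mol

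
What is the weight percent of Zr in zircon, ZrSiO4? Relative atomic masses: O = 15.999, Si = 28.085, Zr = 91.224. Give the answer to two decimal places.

49.77 weight percent

Molar mass of ZrSiO4: 1*91.224 + 1*28.085 + 4*15.999 = 183.305 g/mol.
Mass of Zr per formula unit: 1 × 91.224 = 91.224 g.
Weight fraction Zr = 91.224 / 183.305 = 0.4977.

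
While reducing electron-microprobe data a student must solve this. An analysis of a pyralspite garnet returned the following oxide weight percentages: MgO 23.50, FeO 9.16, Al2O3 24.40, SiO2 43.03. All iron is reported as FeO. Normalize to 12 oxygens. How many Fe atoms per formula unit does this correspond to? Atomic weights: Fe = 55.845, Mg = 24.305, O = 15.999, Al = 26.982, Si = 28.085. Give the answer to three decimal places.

23.50 wt% MgO ÷ 40.304 g/mol = 0.58307 mol, giving 0.58307 Mg and 0.58307 O.
9.16 wt% FeO ÷ 71.844 g/mol = 0.12750 mol, giving 0.12750 Fe and 0.12750 O.
24.40 wt% Al2O3 ÷ 101.961 g/mol = 0.23931 mol, giving 0.47862 Al and 0.71793 O.
43.03 wt% SiO2 ÷ 60.083 g/mol = 0.71618 mol, giving 0.71618 Si and 1.43236 O.
Oxygen sums to 2.86086; scaling by 12/2.86086 = 4.19454 puts the formula on 12 O.
Fe: 0.12750 × 4.19454 = 0.535 atoms per formula unit.

0.535 Fe apfu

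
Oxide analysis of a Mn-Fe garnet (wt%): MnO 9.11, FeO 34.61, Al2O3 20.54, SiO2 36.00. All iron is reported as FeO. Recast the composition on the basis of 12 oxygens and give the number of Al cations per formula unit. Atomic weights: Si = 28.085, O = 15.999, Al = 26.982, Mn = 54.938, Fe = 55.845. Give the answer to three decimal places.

9.11 wt% MnO ÷ 70.937 g/mol = 0.12842 mol, giving 0.12842 Mn and 0.12842 O.
34.61 wt% FeO ÷ 71.844 g/mol = 0.48174 mol, giving 0.48174 Fe and 0.48174 O.
20.54 wt% Al2O3 ÷ 101.961 g/mol = 0.20145 mol, giving 0.40290 Al and 0.60435 O.
36.00 wt% SiO2 ÷ 60.083 g/mol = 0.59917 mol, giving 0.59917 Si and 1.19834 O.
Oxygen sums to 2.41285; scaling by 12/2.41285 = 4.97337 puts the formula on 12 O.
Al: 0.40290 × 4.97337 = 2.004 atoms per formula unit.

2.004 Al apfu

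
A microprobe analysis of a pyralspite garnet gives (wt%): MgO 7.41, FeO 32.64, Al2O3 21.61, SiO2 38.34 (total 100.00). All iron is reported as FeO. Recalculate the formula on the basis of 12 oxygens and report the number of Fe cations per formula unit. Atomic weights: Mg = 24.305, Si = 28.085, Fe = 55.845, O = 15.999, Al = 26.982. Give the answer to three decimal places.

2.138 Fe apfu

MgO (M=40.304): mol = 0.18385; Mg = 0.18385, O = 0.18385.
FeO (M=71.844): mol = 0.45432; Fe = 0.45432, O = 0.45432.
Al2O3 (M=101.961): mol = 0.21194; Al = 0.42388, O = 0.63582.
SiO2 (M=60.083): mol = 0.63812; Si = 0.63812, O = 1.27624.
ΣO = 2.55023; factor = 12/ΣO = 4.70546.
Fe apfu = 0.45432 × 4.70546 = 2.138.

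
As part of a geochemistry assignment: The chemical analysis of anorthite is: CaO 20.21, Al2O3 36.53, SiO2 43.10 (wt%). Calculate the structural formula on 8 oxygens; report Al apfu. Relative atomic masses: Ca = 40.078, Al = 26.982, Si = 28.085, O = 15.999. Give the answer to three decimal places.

1.997 Al apfu

20.21 wt% CaO ÷ 56.077 g/mol = 0.36040 mol, giving 0.36040 Ca and 0.36040 O.
36.53 wt% Al2O3 ÷ 101.961 g/mol = 0.35827 mol, giving 0.71654 Al and 1.07481 O.
43.10 wt% SiO2 ÷ 60.083 g/mol = 0.71734 mol, giving 0.71734 Si and 1.43468 O.
Oxygen sums to 2.86989; scaling by 8/2.86989 = 2.78756 puts the formula on 8 O.
Al: 0.71654 × 2.78756 = 1.997 atoms per formula unit.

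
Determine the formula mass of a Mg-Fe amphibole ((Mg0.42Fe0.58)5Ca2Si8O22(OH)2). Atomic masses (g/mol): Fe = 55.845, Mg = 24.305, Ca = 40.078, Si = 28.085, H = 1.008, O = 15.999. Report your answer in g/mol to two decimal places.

903.82 g/mol

Mg: 2.10 × 24.305 = 51.0405
Fe: 2.90 × 55.845 = 161.9505
Ca: 2 × 40.078 = 80.1560
Si: 8 × 28.085 = 224.6800
O: 24 × 15.999 = 383.9760
H: 2 × 1.008 = 2.0160
Summing the contributions gives the formula mass.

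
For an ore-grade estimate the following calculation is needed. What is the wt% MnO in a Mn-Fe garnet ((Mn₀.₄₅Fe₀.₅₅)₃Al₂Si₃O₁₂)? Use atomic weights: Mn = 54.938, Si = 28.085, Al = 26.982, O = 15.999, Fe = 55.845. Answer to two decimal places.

19.29 wt%

Molar mass of (Mn₀.₄₅Fe₀.₅₅)₃Al₂Si₃O₁₂ = 1.35×54.938 + 1.65×55.845 + 2×26.982 + 3×28.085 + 12×15.999 = 496.518 g/mol.
Each formula unit contains 1.35 Mn, equivalent to 1.35/1 = 1.3500 mol MnO.
M(MnO) = 1×54.938 + 1×15.999 = 70.937 g/mol.
Mass of MnO per formula unit = 1.3500 × 70.937 = 95.765 g.
MnO wt% = 95.765 / 496.518 × 100 = 19.29%.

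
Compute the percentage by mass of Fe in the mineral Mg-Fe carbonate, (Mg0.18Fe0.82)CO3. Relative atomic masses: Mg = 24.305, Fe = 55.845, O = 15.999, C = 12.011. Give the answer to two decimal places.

41.56 wt%

Formula mass = 0.18×24.305 + 0.82×55.845 + 1×12.011 + 3×15.999 = 110.176 g/mol, of which 45.793 g is Fe.
So Fe makes up 45.793/110.176 = 0.4156 of the mass, i.e. 41.56%.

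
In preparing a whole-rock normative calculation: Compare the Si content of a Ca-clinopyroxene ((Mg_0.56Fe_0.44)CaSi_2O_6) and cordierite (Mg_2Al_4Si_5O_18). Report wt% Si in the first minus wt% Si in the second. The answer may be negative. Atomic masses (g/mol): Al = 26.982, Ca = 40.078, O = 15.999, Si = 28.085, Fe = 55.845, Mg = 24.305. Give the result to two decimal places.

0.37 percentage points

M((Mg_0.56Fe_0.44)CaSi_2O_6) = 230.425 g/mol, so wt% Si = 56.170/230.425 × 100 = 24.38%.
M(Mg_2Al_4Si_5O_18) = 584.945 g/mol, so wt% Si = 140.425/584.945 × 100 = 24.01%.
24.38 − 24.01 = 0.37 pp.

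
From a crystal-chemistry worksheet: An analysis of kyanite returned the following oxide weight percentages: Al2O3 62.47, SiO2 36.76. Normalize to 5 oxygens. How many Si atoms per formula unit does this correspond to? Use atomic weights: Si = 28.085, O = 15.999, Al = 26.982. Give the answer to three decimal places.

62.47 wt% Al2O3 ÷ 101.961 g/mol = 0.61269 mol, giving 1.22538 Al and 1.83807 O.
36.76 wt% SiO2 ÷ 60.083 g/mol = 0.61182 mol, giving 0.61182 Si and 1.22364 O.
Oxygen sums to 3.06171; scaling by 5/3.06171 = 1.63307 puts the formula on 5 O.
Si: 0.61182 × 1.63307 = 0.999 atoms per formula unit.

0.999 Si apfu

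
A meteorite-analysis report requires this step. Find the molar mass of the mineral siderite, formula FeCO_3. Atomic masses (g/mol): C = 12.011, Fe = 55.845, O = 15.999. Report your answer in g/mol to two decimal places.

115.85 g/mol

Fe: 1 × 55.845 = 55.8450
C: 1 × 12.011 = 12.0110
O: 3 × 15.999 = 47.9970
Summing the contributions gives the formula mass.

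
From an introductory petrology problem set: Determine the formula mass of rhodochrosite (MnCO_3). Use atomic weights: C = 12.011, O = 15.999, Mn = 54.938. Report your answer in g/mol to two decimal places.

M = 1(54.938) + 1(12.011) + 3(15.999)

114.95 g/mol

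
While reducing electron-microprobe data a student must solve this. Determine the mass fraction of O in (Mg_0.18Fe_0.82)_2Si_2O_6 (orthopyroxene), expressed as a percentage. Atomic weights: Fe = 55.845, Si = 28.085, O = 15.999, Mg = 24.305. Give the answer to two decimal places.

38.02 weight percent

Molar mass of (Mg_0.18Fe_0.82)_2Si_2O_6: 0.36*24.305 + 1.64*55.845 + 2*28.085 + 6*15.999 = 252.500 g/mol.
Mass of O per formula unit: 6 × 15.999 = 95.994 g.
Weight fraction O = 95.994 / 252.500 = 0.3802.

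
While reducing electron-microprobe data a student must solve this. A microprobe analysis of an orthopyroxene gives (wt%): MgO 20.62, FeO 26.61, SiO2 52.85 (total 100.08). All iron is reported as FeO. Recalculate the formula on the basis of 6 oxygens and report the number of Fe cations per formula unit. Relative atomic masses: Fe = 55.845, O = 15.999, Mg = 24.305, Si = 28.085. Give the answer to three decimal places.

20.62 wt% MgO ÷ 40.304 g/mol = 0.51161 mol, giving 0.51161 Mg and 0.51161 O.
26.61 wt% FeO ÷ 71.844 g/mol = 0.37039 mol, giving 0.37039 Fe and 0.37039 O.
52.85 wt% SiO2 ÷ 60.083 g/mol = 0.87962 mol, giving 0.87962 Si and 1.75924 O.
Oxygen sums to 2.64124; scaling by 6/2.64124 = 2.27166 puts the formula on 6 O.
Fe: 0.37039 × 2.27166 = 0.841 atoms per formula unit.

0.841 Fe apfu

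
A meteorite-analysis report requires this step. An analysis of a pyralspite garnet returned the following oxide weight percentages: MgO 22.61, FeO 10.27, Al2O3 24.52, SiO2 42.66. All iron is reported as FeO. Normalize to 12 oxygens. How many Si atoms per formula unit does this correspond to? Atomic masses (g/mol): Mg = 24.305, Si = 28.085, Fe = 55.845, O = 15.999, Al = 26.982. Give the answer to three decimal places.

2.994 Si apfu

MgO: 22.61/40.304 = 0.56099 mol → 0.56099 mol Mg, 0.56099 mol O.
FeO: 10.27/71.844 = 0.14295 mol → 0.14295 mol Fe, 0.14295 mol O.
Al2O3: 24.52/101.961 = 0.24048 mol → 0.48096 mol Al, 0.72144 mol O.
SiO2: 42.66/60.083 = 0.71002 mol → 0.71002 mol Si, 1.42004 mol O.
Total oxygen = 2.84542 mol. Normalization factor = 12/2.84542 = 4.21730.
Si per 12 O = 0.71002 × 4.21730 = 2.994.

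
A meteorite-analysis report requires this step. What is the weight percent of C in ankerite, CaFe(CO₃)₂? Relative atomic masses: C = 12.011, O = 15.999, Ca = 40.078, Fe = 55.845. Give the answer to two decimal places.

Molar mass of CaFe(CO₃)₂: 1*40.078 + 1*55.845 + 2*12.011 + 6*15.999 = 215.939 g/mol.
Mass of C per formula unit: 2 × 12.011 = 24.022 g.
Weight fraction C = 24.022 / 215.939 = 0.1112.

11.12 wt%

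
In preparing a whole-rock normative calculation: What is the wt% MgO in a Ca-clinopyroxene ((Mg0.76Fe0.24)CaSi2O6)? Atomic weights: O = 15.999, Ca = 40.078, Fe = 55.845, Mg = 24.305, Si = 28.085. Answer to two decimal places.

Formula mass = 224.117 g/mol.
0.76 Mg → 0.7600 mol MgO per formula unit; M(MgO) = 40.304, so MgO mass = 30.631 g.
30.631/224.117 × 100 = 13.67 wt%.

13.67 wt%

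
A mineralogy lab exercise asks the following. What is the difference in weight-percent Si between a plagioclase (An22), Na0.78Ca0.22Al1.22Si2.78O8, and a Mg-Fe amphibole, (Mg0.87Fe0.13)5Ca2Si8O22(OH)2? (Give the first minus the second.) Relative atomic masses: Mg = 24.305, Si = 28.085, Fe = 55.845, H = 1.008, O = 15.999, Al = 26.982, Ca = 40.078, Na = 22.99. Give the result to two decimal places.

2.40 percentage points

First mineral: 78.076 g Si in 265.736 g formula = 29.38 wt% Si.
Second mineral: 224.680 g Si in 832.854 g formula = 26.98 wt% Si.
29.38% − 26.98% gives a difference of 2.40 percentage points.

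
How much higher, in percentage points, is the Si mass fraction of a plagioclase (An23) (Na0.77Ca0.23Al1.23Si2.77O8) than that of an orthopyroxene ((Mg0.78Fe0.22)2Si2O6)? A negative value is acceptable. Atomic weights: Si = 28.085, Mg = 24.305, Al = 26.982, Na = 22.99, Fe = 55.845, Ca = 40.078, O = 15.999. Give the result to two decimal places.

3.09 percentage points

First mineral: 77.795 g Si in 265.896 g formula = 29.26 wt% Si.
Second mineral: 56.170 g Si in 214.652 g formula = 26.17 wt% Si.
29.26% − 26.17% gives a difference of 3.09 percentage points.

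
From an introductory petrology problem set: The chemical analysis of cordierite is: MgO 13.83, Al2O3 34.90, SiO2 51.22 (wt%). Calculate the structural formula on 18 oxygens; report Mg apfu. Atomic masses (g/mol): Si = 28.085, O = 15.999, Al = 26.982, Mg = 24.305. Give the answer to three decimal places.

MgO: 13.83/40.304 = 0.34314 mol → 0.34314 mol Mg, 0.34314 mol O.
Al2O3: 34.90/101.961 = 0.34229 mol → 0.68458 mol Al, 1.02687 mol O.
SiO2: 51.22/60.083 = 0.85249 mol → 0.85249 mol Si, 1.70498 mol O.
Total oxygen = 3.07499 mol. Normalization factor = 18/3.07499 = 5.85368.
Mg per 18 O = 0.34314 × 5.85368 = 2.009.

2.009 Mg apfu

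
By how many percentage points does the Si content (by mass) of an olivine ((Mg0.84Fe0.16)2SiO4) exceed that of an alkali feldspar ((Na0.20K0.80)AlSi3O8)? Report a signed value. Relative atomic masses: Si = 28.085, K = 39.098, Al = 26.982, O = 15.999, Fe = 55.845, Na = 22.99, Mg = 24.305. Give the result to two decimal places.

First mineral: 28.085 g Si in 150.784 g formula = 18.63 wt% Si.
Second mineral: 84.255 g Si in 275.105 g formula = 30.63 wt% Si.
18.63% − 30.63% gives a difference of -12.00 percentage points.

-12.00 percentage points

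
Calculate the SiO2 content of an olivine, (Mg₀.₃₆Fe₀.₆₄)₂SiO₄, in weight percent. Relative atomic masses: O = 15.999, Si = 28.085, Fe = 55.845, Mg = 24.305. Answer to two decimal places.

33.18 wt%

Molar mass of (Mg₀.₃₆Fe₀.₆₄)₂SiO₄ = 0.72*24.305 + 1.28*55.845 + 1*28.085 + 4*15.999 = 181.062 g/mol.
Each formula unit contains 1 Si, equivalent to 1/1 = 1.0000 mol SiO2.
M(SiO2) = 1×28.085 + 2×15.999 = 60.083 g/mol.
Mass of SiO2 per formula unit = 1.0000 × 60.083 = 60.083 g.
SiO2 wt% = 60.083 / 181.062 × 100 = 33.18%.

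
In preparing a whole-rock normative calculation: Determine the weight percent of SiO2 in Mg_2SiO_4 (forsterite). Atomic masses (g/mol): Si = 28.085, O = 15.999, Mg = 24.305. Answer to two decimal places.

42.71 wt%

M(Mg_2SiO_4) = 140.691 g/mol; M(SiO2) = 60.083 g/mol.
Moles SiO2 per formula unit = 1 Si ÷ 1 = 1.0000.
SiO2 fraction = (1.0000 × 60.083) / 140.691 = 60.083/140.691 = 0.4271.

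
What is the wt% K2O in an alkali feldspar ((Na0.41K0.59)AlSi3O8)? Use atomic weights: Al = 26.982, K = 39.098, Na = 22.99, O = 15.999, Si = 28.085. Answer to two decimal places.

10.23 wt%

M((Na0.41K0.59)AlSi3O8) = 271.723 g/mol; M(K2O) = 94.195 g/mol.
Moles K2O per formula unit = 0.59 K ÷ 2 = 0.2950.
K2O fraction = (0.2950 × 94.195) / 271.723 = 27.788/271.723 = 0.1023.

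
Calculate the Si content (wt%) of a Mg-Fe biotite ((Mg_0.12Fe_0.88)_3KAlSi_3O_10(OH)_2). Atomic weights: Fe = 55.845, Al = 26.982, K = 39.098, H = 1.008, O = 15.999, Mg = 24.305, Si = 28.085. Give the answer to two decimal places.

Formula mass = 0.36·24.305 + 2.64·55.845 + 1·39.098 + 1·26.982 + 3·28.085 + 12·15.999 + 2·1.008 = 500.520 g/mol, of which 84.255 g is Si.
So Si makes up 84.255/500.520 = 0.1683 of the mass, i.e. 16.83%.

16.83 wt%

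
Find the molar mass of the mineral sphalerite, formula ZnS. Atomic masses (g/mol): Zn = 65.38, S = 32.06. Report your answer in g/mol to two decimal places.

97.44 g/mol

M = 1(65.38) + 1(32.06)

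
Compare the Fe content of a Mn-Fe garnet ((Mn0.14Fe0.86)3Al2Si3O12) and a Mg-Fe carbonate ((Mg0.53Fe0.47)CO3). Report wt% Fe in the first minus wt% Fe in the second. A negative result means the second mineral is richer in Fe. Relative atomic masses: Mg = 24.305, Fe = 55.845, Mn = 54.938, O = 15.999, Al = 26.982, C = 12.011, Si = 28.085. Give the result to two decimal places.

Fe in (Mn0.14Fe0.86)3Al2Si3O12: molar mass 497.361 g/mol; 2.58×55.845 = 144.080 g → 28.97 wt%.
Fe in (Mg0.53Fe0.47)CO3: molar mass 99.137 g/mol; 0.47×55.845 = 26.247 g → 26.48 wt%.
Difference = 28.97 − 26.48 = 2.49 percentage points.

2.49 percentage points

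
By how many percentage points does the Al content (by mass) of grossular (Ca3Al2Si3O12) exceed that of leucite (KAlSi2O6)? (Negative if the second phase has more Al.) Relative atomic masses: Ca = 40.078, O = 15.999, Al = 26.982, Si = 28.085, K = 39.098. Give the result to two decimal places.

-0.38 percentage points

Al in Ca3Al2Si3O12: molar mass 450.441 g/mol; 2×26.982 = 53.964 g → 11.98 wt%.
Al in KAlSi2O6: molar mass 218.244 g/mol; 1×26.982 = 26.982 g → 12.36 wt%.
Difference = 11.98 − 12.36 = -0.38 percentage points.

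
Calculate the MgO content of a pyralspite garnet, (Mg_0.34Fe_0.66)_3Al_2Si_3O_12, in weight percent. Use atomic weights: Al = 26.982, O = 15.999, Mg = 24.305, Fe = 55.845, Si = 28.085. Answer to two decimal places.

Formula mass = 465.571 g/mol.
1.02 Mg → 1.0200 mol MgO per formula unit; M(MgO) = 40.304, so MgO mass = 41.110 g.
41.110/465.571 × 100 = 8.83 wt%.

8.83 wt%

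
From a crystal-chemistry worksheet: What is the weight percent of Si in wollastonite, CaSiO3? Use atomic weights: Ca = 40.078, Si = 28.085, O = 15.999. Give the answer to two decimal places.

24.18 mass %

Formula mass = 1·40.078 + 1·28.085 + 3·15.999 = 116.160 g/mol, of which 28.085 g is Si.
So Si makes up 28.085/116.160 = 0.2418 of the mass, i.e. 24.18%.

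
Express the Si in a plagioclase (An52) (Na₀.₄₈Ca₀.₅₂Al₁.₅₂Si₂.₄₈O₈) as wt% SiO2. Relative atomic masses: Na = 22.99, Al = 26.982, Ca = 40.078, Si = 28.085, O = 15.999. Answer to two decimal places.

55.08 wt%

Molar mass of Na₀.₄₈Ca₀.₅₂Al₁.₅₂Si₂.₄₈O₈ = 0.48·22.99 + 0.52·40.078 + 1.52·26.982 + 2.48·28.085 + 8·15.999 = 270.531 g/mol.
Each formula unit contains 2.48 Si, equivalent to 2.48/1 = 2.4800 mol SiO2.
M(SiO2) = 1×28.085 + 2×15.999 = 60.083 g/mol.
Mass of SiO2 per formula unit = 2.4800 × 60.083 = 149.006 g.
SiO2 wt% = 149.006 / 270.531 × 100 = 55.08%.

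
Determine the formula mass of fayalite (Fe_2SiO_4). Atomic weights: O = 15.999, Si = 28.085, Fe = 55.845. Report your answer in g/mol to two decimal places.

M = 2(55.845) + 1(28.085) + 4(15.999)

203.77 g/mol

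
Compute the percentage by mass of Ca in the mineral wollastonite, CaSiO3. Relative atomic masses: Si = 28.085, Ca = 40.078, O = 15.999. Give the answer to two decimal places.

34.50 wt%

Molar mass of CaSiO3: 1*40.078 + 1*28.085 + 3*15.999 = 116.160 g/mol.
Mass of Ca per formula unit: 1 × 40.078 = 40.078 g.
Weight fraction Ca = 40.078 / 116.160 = 0.3450.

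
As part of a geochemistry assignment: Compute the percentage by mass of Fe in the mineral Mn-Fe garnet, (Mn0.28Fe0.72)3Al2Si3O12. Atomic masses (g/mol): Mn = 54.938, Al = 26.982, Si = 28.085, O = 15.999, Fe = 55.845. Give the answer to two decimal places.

M((Mn0.28Fe0.72)3Al2Si3O12) = 496.980 g/mol.
Fe contributes 2.16 × 55.845 = 120.625 g per mole.
120.625/496.980 = 0.2427 → 24.27%.

24.27 weight percent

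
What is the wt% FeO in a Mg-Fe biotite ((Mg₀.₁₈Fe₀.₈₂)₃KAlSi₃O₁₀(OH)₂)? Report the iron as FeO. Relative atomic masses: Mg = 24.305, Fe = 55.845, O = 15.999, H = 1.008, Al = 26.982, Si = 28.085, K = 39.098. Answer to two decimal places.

Molar mass of (Mg₀.₁₈Fe₀.₈₂)₃KAlSi₃O₁₀(OH)₂ = 0.54·24.305 + 2.46·55.845 + 1·39.098 + 1·26.982 + 3·28.085 + 12·15.999 + 2·1.008 = 494.842 g/mol.
Each formula unit contains 2.46 Fe, equivalent to 2.46/1 = 2.4600 mol FeO.
M(FeO) = 1×55.845 + 1×15.999 = 71.844 g/mol.
Mass of FeO per formula unit = 2.4600 × 71.844 = 176.736 g.
FeO wt% = 176.736 / 494.842 × 100 = 35.72%.

35.72 wt%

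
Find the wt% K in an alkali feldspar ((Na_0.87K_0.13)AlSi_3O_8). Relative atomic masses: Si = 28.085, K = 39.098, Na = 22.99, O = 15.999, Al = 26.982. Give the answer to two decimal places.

1.92 weight percent

M((Na_0.87K_0.13)AlSi_3O_8) = 264.313 g/mol.
K contributes 0.13 × 39.098 = 5.083 g per mole.
5.083/264.313 = 0.0192 → 1.92%.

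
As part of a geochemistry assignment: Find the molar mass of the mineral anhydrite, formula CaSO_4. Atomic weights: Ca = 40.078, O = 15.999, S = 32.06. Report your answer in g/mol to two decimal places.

136.13 g/mol

Ca: 1 × 40.078 = 40.0780
S: 1 × 32.06 = 32.0600
O: 4 × 15.999 = 63.9960
Summing the contributions gives the formula mass.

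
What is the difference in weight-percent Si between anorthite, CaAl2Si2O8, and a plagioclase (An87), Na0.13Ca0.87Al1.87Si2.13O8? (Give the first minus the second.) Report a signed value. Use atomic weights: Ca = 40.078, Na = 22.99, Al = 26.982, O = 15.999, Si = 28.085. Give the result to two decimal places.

First mineral: 56.170 g Si in 278.204 g formula = 20.19 wt% Si.
Second mineral: 59.821 g Si in 276.126 g formula = 21.66 wt% Si.
20.19% − 21.66% gives a difference of -1.47 percentage points.

-1.47 percentage points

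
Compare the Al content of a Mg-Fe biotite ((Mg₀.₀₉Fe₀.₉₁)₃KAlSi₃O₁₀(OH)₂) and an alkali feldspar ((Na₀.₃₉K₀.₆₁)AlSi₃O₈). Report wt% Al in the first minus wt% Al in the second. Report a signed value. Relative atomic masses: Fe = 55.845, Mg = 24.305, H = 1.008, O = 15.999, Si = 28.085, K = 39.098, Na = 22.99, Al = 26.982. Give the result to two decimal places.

Al in (Mg₀.₀₉Fe₀.₉₁)₃KAlSi₃O₁₀(OH)₂: molar mass 503.358 g/mol; 1×26.982 = 26.982 g → 5.36 wt%.
Al in (Na₀.₃₉K₀.₆₁)AlSi₃O₈: molar mass 272.045 g/mol; 1×26.982 = 26.982 g → 9.92 wt%.
Difference = 5.36 − 9.92 = -4.56 percentage points.

-4.56 percentage points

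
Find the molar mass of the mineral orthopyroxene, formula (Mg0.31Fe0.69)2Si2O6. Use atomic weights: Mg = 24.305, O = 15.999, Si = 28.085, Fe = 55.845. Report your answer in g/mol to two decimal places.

244.30 g/mol

The formula mass is the sum 0.62*24.305 + 1.38*55.845 + 2*28.085 + 6*15.999.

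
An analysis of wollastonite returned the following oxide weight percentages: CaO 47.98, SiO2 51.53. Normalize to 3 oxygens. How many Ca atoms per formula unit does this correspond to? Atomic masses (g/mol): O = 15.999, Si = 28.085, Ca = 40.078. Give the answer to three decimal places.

0.998 Ca apfu

CaO: 47.98/56.077 = 0.85561 mol → 0.85561 mol Ca, 0.85561 mol O.
SiO2: 51.53/60.083 = 0.85765 mol → 0.85765 mol Si, 1.71530 mol O.
Total oxygen = 2.57091 mol. Normalization factor = 3/2.57091 = 1.16690.
Ca per 3 O = 0.85561 × 1.16690 = 0.998.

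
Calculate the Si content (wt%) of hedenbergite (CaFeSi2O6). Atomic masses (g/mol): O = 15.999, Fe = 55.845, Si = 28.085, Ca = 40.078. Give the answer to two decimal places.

22.64 wt%

Molar mass of CaFeSi2O6: 1·40.078 + 1·55.845 + 2·28.085 + 6·15.999 = 248.087 g/mol.
Mass of Si per formula unit: 2 × 28.085 = 56.170 g.
Weight fraction Si = 56.170 / 248.087 = 0.2264.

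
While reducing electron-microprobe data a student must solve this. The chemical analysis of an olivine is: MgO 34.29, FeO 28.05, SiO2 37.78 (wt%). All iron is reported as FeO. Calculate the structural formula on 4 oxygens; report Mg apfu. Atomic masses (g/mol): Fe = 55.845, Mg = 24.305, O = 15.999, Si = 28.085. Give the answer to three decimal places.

1.362 Mg apfu

34.29 wt% MgO ÷ 40.304 g/mol = 0.85078 mol, giving 0.85078 Mg and 0.85078 O.
28.05 wt% FeO ÷ 71.844 g/mol = 0.39043 mol, giving 0.39043 Fe and 0.39043 O.
37.78 wt% SiO2 ÷ 60.083 g/mol = 0.62880 mol, giving 0.62880 Si and 1.25760 O.
Oxygen sums to 2.49881; scaling by 4/2.49881 = 1.60076 puts the formula on 4 O.
Mg: 0.85078 × 1.60076 = 1.362 atoms per formula unit.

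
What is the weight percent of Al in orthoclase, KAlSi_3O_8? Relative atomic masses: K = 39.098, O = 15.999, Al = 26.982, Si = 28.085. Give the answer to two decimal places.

M(KAlSi_3O_8) = 278.327 g/mol.
Al contributes 1 × 26.982 = 26.982 g per mole.
26.982/278.327 = 0.0969 → 9.69%.

9.69 wt%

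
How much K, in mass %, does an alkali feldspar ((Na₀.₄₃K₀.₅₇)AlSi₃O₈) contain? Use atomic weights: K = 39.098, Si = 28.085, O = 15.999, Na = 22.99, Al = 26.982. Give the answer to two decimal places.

M((Na₀.₄₃K₀.₅₇)AlSi₃O₈) = 271.401 g/mol.
K contributes 0.57 × 39.098 = 22.286 g per mole.
22.286/271.401 = 0.0821 → 8.21%.

8.21 mass %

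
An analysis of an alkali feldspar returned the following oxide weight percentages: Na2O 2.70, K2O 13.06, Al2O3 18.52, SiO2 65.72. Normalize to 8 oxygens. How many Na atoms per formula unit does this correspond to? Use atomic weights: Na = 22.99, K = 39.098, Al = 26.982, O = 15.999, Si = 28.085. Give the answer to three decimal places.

2.70 wt% Na2O ÷ 61.979 g/mol = 0.04356 mol, giving 0.08712 Na and 0.04356 O.
13.06 wt% K2O ÷ 94.195 g/mol = 0.13865 mol, giving 0.27730 K and 0.13865 O.
18.52 wt% Al2O3 ÷ 101.961 g/mol = 0.18164 mol, giving 0.36328 Al and 0.54492 O.
65.72 wt% SiO2 ÷ 60.083 g/mol = 1.09382 mol, giving 1.09382 Si and 2.18764 O.
Oxygen sums to 2.91477; scaling by 8/2.91477 = 2.74464 puts the formula on 8 O.
Na: 0.08712 × 2.74464 = 0.239 atoms per formula unit.

0.239 Na apfu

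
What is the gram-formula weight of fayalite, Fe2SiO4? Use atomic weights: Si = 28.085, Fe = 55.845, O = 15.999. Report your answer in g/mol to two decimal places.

203.77 g/mol

M = 2×55.845 + 1×28.085 + 4×15.999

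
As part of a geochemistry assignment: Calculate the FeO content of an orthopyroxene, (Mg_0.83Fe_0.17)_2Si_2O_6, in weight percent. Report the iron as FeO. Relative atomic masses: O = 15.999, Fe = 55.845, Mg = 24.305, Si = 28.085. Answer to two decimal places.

Molar mass of (Mg_0.83Fe_0.17)_2Si_2O_6 = 1.66×24.305 + 0.34×55.845 + 2×28.085 + 6×15.999 = 211.498 g/mol.
Each formula unit contains 0.34 Fe, equivalent to 0.34/1 = 0.3400 mol FeO.
M(FeO) = 1×55.845 + 1×15.999 = 71.844 g/mol.
Mass of FeO per formula unit = 0.3400 × 71.844 = 24.427 g.
FeO wt% = 24.427 / 211.498 × 100 = 11.55%.

11.55 wt%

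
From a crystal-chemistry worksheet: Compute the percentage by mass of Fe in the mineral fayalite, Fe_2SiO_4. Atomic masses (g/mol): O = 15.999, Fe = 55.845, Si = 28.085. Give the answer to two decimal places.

M(Fe_2SiO_4) = 203.771 g/mol.
Fe contributes 2 × 55.845 = 111.690 g per mole.
111.690/203.771 = 0.5481 → 54.81%.

54.81 mass %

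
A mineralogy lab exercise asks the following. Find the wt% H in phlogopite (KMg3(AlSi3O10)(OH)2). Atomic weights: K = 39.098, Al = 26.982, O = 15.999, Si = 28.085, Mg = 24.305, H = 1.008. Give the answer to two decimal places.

0.48 weight percent

M(KMg3(AlSi3O10)(OH)2) = 417.254 g/mol.
H contributes 2 × 1.008 = 2.016 g per mole.
2.016/417.254 = 0.0048 → 0.48%.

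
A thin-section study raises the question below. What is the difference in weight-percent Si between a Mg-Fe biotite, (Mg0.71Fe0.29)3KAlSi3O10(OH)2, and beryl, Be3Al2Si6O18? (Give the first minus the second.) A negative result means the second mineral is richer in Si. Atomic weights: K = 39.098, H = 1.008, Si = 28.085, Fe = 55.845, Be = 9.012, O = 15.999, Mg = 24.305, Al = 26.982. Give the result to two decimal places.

-12.40 percentage points

First mineral: 84.255 g Si in 444.694 g formula = 18.95 wt% Si.
Second mineral: 168.510 g Si in 537.492 g formula = 31.35 wt% Si.
18.95% − 31.35% gives a difference of -12.40 percentage points.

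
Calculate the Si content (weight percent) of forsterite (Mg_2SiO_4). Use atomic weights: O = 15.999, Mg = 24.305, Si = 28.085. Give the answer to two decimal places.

19.96 weight percent

M(Mg_2SiO_4) = 140.691 g/mol.
Si contributes 1 × 28.085 = 28.085 g per mole.
28.085/140.691 = 0.1996 → 19.96%.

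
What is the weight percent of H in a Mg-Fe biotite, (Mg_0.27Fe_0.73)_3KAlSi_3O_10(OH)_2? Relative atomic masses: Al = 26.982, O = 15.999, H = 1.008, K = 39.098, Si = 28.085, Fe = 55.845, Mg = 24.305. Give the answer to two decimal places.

0.41 wt%

Molar mass of (Mg_0.27Fe_0.73)_3KAlSi_3O_10(OH)_2: 0.81*24.305 + 2.19*55.845 + 1*39.098 + 1*26.982 + 3*28.085 + 12*15.999 + 2*1.008 = 486.327 g/mol.
Mass of H per formula unit: 2 × 1.008 = 2.016 g.
Weight fraction H = 2.016 / 486.327 = 0.0041.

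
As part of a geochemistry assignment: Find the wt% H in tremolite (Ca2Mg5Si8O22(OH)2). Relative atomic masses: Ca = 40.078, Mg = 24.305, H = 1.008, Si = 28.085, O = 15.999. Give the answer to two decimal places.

0.25 weight percent

Molar mass of Ca2Mg5Si8O22(OH)2: 2×40.078 + 5×24.305 + 8×28.085 + 24×15.999 + 2×1.008 = 812.353 g/mol.
Mass of H per formula unit: 2 × 1.008 = 2.016 g.
Weight fraction H = 2.016 / 812.353 = 0.0025.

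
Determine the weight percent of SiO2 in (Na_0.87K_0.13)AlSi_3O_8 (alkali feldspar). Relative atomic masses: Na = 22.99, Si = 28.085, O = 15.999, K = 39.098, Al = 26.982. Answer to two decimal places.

68.20 wt%

Molar mass of (Na_0.87K_0.13)AlSi_3O_8 = 0.87×22.99 + 0.13×39.098 + 1×26.982 + 3×28.085 + 8×15.999 = 264.313 g/mol.
Each formula unit contains 3 Si, equivalent to 3/1 = 3.0000 mol SiO2.
M(SiO2) = 1×28.085 + 2×15.999 = 60.083 g/mol.
Mass of SiO2 per formula unit = 3.0000 × 60.083 = 180.249 g.
SiO2 wt% = 180.249 / 264.313 × 100 = 68.20%.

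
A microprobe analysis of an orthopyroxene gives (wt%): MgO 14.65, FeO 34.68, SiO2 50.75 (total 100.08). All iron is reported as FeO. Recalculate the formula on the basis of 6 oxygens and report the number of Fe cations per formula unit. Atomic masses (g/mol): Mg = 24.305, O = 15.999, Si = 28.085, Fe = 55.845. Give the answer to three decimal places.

1.142 Fe apfu

14.65 wt% MgO ÷ 40.304 g/mol = 0.36349 mol, giving 0.36349 Mg and 0.36349 O.
34.68 wt% FeO ÷ 71.844 g/mol = 0.48271 mol, giving 0.48271 Fe and 0.48271 O.
50.75 wt% SiO2 ÷ 60.083 g/mol = 0.84466 mol, giving 0.84466 Si and 1.68932 O.
Oxygen sums to 2.53552; scaling by 6/2.53552 = 2.36638 puts the formula on 6 O.
Fe: 0.48271 × 2.36638 = 1.142 atoms per formula unit.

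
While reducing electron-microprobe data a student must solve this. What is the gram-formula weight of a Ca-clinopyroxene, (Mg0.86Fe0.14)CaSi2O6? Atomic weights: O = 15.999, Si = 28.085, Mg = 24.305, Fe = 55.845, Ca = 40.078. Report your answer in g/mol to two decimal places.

220.96 g/mol

Mg: 0.86 × 24.305 = 20.9023
Fe: 0.14 × 55.845 = 7.8183
Ca: 1 × 40.078 = 40.0780
Si: 2 × 28.085 = 56.1700
O: 6 × 15.999 = 95.9940
Summing the contributions gives the formula mass.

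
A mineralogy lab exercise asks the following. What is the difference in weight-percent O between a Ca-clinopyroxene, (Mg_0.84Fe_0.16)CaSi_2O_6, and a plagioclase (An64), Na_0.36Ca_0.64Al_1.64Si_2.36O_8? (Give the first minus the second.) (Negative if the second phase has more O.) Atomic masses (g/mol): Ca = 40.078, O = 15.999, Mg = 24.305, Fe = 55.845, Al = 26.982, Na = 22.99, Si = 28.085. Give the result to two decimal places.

-3.66 percentage points

O in (Mg_0.84Fe_0.16)CaSi_2O_6: molar mass 221.593 g/mol; 6×15.999 = 95.994 g → 43.32 wt%.
O in Na_0.36Ca_0.64Al_1.64Si_2.36O_8: molar mass 272.449 g/mol; 8×15.999 = 127.992 g → 46.98 wt%.
Difference = 43.32 − 46.98 = -3.66 percentage points.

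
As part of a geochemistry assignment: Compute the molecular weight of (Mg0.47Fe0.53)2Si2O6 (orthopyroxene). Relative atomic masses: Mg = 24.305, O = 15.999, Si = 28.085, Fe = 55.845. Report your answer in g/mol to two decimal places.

The formula mass is the sum 0.94*24.305 + 1.06*55.845 + 2*28.085 + 6*15.999.

234.21 g/mol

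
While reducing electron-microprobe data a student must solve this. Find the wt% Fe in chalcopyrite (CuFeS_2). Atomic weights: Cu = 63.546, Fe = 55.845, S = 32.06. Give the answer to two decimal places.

30.43 wt%

Formula mass = 1*63.546 + 1*55.845 + 2*32.06 = 183.511 g/mol, of which 55.845 g is Fe.
So Fe makes up 55.845/183.511 = 0.3043 of the mass, i.e. 30.43%.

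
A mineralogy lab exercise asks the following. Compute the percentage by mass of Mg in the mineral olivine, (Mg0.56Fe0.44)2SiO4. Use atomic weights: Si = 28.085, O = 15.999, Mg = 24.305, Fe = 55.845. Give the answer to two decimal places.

M((Mg0.56Fe0.44)2SiO4) = 168.446 g/mol.
Mg contributes 1.12 × 24.305 = 27.222 g per mole.
27.222/168.446 = 0.1616 → 16.16%.

16.16 weight percent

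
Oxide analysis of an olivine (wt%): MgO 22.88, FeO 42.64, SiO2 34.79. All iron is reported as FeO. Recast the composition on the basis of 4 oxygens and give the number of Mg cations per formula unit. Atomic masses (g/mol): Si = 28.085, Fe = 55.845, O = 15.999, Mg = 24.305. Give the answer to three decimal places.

0.979 Mg apfu

22.88 wt% MgO ÷ 40.304 g/mol = 0.56769 mol, giving 0.56769 Mg and 0.56769 O.
42.64 wt% FeO ÷ 71.844 g/mol = 0.59351 mol, giving 0.59351 Fe and 0.59351 O.
34.79 wt% SiO2 ÷ 60.083 g/mol = 0.57903 mol, giving 0.57903 Si and 1.15806 O.
Oxygen sums to 2.31926; scaling by 4/2.31926 = 1.72469 puts the formula on 4 O.
Mg: 0.56769 × 1.72469 = 0.979 atoms per formula unit.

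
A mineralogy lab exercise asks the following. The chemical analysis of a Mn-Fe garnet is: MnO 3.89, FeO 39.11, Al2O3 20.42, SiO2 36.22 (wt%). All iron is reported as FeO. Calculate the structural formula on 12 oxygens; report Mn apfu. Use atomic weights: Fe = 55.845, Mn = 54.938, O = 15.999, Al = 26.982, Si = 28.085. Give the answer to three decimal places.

3.89 wt% MnO ÷ 70.937 g/mol = 0.05484 mol, giving 0.05484 Mn and 0.05484 O.
39.11 wt% FeO ÷ 71.844 g/mol = 0.54437 mol, giving 0.54437 Fe and 0.54437 O.
20.42 wt% Al2O3 ÷ 101.961 g/mol = 0.20027 mol, giving 0.40054 Al and 0.60081 O.
36.22 wt% SiO2 ÷ 60.083 g/mol = 0.60283 mol, giving 0.60283 Si and 1.20566 O.
Oxygen sums to 2.40568; scaling by 12/2.40568 = 4.98819 puts the formula on 12 O.
Mn: 0.05484 × 4.98819 = 0.274 atoms per formula unit.

0.274 Mn apfu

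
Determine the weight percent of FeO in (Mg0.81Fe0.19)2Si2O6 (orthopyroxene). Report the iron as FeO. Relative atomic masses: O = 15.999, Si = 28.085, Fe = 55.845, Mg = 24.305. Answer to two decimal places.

Molar mass of (Mg0.81Fe0.19)2Si2O6 = 1.62·24.305 + 0.38·55.845 + 2·28.085 + 6·15.999 = 212.759 g/mol.
Each formula unit contains 0.38 Fe, equivalent to 0.38/1 = 0.3800 mol FeO.
M(FeO) = 1×55.845 + 1×15.999 = 71.844 g/mol.
Mass of FeO per formula unit = 0.3800 × 71.844 = 27.301 g.
FeO wt% = 27.301 / 212.759 × 100 = 12.83%.

12.83 wt%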